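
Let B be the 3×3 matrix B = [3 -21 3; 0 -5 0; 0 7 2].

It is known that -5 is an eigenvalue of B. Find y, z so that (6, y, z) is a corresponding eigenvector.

We need (B + 5I)v = 0.
B + 5I = [[8, -21, 3], [0, 0, 0], [0, 7, 7]].
Row 1: (8)·6 + (-21)·y + (3)·z = 0
Row 2: (0)·6 + (0)·y + (0)·z = 0
Row 3: (0)·6 + (7)·y + (7)·z = 0
Solving gives y = 2, z = -2.
Check: B·(6, 2, -2) = (-30, -10, 10) = -5·(6, 2, -2).

2, -2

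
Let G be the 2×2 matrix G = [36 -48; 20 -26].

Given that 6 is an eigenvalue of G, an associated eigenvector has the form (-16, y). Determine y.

-10

We need (G - 6I)v = 0.
G - 6I = [[30, -48], [20, -32]].
Row 1: (30)·-16 + (-48)·y = 0
Row 2: (20)·-16 + (-32)·y = 0
Solving gives y = -10.
Check: G·(-16, -10) = (-96, -60) = 6·(-16, -10).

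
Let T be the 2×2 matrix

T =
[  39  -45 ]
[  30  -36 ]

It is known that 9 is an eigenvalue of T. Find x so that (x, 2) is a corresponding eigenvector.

We need (T - 9I)v = 0.
T - 9I = [[30, -45], [30, -45]].
Row 1: (30)·x + (-45)·2 = 0
Row 2: (30)·x + (-45)·2 = 0
Solving gives x = 3.
Check: T·(3, 2) = (27, 18) = 9·(3, 2).

3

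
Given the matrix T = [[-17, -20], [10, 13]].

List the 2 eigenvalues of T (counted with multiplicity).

-7, 3

det(T - μI) = (-17 - μ)(13 - μ) - (-20)·(10) = μ^2 + 4μ - 21.
This factors as (μ + 7)·(μ - 3) = 0.
Eigenvalues: -7, 3.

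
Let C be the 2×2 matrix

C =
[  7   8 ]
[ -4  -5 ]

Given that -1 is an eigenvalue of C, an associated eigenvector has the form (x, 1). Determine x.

We need (C + 1I)v = 0.
C + 1I = [[8, 8], [-4, -4]].
Row 1: (8)·x + (8)·1 = 0
Row 2: (-4)·x + (-4)·1 = 0
Solving gives x = -1.
Check: C·(-1, 1) = (1, -1) = -1·(-1, 1).

-1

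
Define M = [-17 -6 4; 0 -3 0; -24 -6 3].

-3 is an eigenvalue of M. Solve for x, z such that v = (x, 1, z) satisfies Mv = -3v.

We need (M + 3I)v = 0.
M + 3I = [[-14, -6, 4], [0, 0, 0], [-24, -6, 6]].
Row 1: (-14)·x + (-6)·1 + (4)·z = 0
Row 2: (0)·x + (0)·1 + (0)·z = 0
Row 3: (-24)·x + (-6)·1 + (6)·z = 0
Solving gives x = 1, z = 5.
Check: M·(1, 1, 5) = (-3, -3, -15) = -3·(1, 1, 5).

1, 5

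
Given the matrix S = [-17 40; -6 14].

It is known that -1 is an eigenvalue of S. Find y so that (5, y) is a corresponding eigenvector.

We need (S + 1I)v = 0.
S + 1I = [[-16, 40], [-6, 15]].
Row 1: (-16)·5 + (40)·y = 0
Row 2: (-6)·5 + (15)·y = 0
Solving gives y = 2.
Check: S·(5, 2) = (-5, -2) = -1·(5, 2).

2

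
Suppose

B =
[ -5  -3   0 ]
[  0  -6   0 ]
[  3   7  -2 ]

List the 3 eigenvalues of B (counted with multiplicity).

-6, -5, -2

Compute the characteristic polynomial p(lambda) = det(lambda·I - B).
Expanding along the first row, p(lambda) = lambda^3 + 13·lambda^2 + 52·lambda + 60.
Try lambda = -2: p(-2) = 0, so -2 is a root.
Dividing by (lambda + 2) leaves lambda^2 + 11·lambda + 30.
The quadratic factors as (lambda + 6)·(lambda + 5).
Eigenvalues: -6, -5, -2.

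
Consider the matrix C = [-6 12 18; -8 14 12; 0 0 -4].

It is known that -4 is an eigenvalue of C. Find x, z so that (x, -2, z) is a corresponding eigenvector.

We need (C + 4I)v = 0.
C + 4I = [[-2, 12, 18], [-8, 18, 12], [0, 0, 0]].
Row 1: (-2)·x + (12)·-2 + (18)·z = 0
Row 2: (-8)·x + (18)·-2 + (12)·z = 0
Row 3: (0)·x + (0)·-2 + (0)·z = 0
Solving gives x = -3, z = 1.
Check: C·(-3, -2, 1) = (12, 8, -4) = -4·(-3, -2, 1).

-3, 1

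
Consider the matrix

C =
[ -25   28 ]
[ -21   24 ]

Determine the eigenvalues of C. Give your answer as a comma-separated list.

-4, 3

det(C - μI) = (-25 - μ)(24 - μ) - (28)·(-21) = μ^2 + μ - 12.
This factors as (μ + 4)·(μ - 3) = 0.
Eigenvalues: -4, 3.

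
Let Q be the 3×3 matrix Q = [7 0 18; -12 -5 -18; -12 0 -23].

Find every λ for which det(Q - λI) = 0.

-11, -5, -5

Set up det(tI - Q) = 0.
Cofactor expansion gives p(t) = t^3 + 21t^2 + 135t + 275.
Since p(-5) = 0, t = -5 is a root.
Factor out (t + 5): p(t) = (t + 5)·(t^2 + 16t + 55).
The quadratic factors as (t + 11)·(t + 5).
Eigenvalues: -11, -5, -5.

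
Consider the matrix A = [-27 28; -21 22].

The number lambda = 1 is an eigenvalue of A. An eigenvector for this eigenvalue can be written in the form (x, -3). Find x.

-3

We need (A - 1I)v = 0.
A - 1I = [[-28, 28], [-21, 21]].
Row 1: (-28)·x + (28)·-3 = 0
Row 2: (-21)·x + (21)·-3 = 0
Solving gives x = -3.
Check: A·(-3, -3) = (-3, -3) = 1·(-3, -3).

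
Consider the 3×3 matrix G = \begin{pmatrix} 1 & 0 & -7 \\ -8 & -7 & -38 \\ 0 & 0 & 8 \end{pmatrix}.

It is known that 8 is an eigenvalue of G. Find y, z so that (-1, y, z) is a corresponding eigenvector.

-2, 1

We need (G - 8I)v = 0.
G - 8I = [[-7, 0, -7], [-8, -15, -38], [0, 0, 0]].
Row 1: (-7)·-1 + (0)·y + (-7)·z = 0
Row 2: (-8)·-1 + (-15)·y + (-38)·z = 0
Row 3: (0)·-1 + (0)·y + (0)·z = 0
Solving gives y = -2, z = 1.
Check: G·(-1, -2, 1) = (-8, -16, 8) = 8·(-1, -2, 1).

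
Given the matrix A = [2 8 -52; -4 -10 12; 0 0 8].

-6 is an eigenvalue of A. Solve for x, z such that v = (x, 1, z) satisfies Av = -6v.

-1, 0

We need (A + 6I)v = 0.
A + 6I = [[8, 8, -52], [-4, -4, 12], [0, 0, 14]].
Row 1: (8)·x + (8)·1 + (-52)·z = 0
Row 2: (-4)·x + (-4)·1 + (12)·z = 0
Row 3: (0)·x + (0)·1 + (14)·z = 0
Solving gives x = -1, z = 0.
Check: A·(-1, 1, 0) = (6, -6, 0) = -6·(-1, 1, 0).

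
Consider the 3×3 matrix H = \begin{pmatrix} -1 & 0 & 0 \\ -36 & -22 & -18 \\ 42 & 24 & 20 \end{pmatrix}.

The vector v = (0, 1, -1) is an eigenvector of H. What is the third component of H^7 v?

First find the eigenvalue: Hv = (0, -4, 4) = -4·(0, 1, -1), so λ = -4.
Then H^7 v = λ^7·v = (-4)^7·(0, 1, -1) = -16384·(0, 1, -1) = (0, -16384, 16384).

16384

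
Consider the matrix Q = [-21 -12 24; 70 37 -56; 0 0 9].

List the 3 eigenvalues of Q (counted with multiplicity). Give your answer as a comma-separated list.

7, 9, 9

Set up det(tI - Q) = 0.
Cofactor expansion gives p(t) = t^3 - 25t^2 + 207t - 567.
Since p(7) = 0, t = 7 is a root.
Dividing by (t - 7) leaves t^2 - 18t + 81.
The quadratic factor is (t - 9)^2.
Eigenvalues: 7, 9, 9.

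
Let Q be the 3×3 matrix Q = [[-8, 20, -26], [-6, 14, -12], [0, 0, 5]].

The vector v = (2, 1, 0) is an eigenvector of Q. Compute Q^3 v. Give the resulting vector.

First find the eigenvalue: Qv = (4, 2, 0) = 2·(2, 1, 0), so λ = 2.
Then Q^3 v = λ^3·v = 2^3·(2, 1, 0) = 8·(2, 1, 0) = (16, 8, 0).

(16, 8, 0)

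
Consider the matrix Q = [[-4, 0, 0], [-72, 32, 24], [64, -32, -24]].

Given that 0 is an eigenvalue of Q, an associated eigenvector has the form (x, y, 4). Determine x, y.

We need (Q)v = 0.
Q = [[-4, 0, 0], [-72, 32, 24], [64, -32, -24]].
Row 1: (-4)·x + (0)·y + (0)·4 = 0
Row 2: (-72)·x + (32)·y + (24)·4 = 0
Row 3: (64)·x + (-32)·y + (-24)·4 = 0
Solving gives x = 0, y = -3.
Check: Q·(0, -3, 4) = (0, 0, 0) = 0·(0, -3, 4).

0, -3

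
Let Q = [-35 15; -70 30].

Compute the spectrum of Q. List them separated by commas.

det(Q - λI) = (-35 - λ)(30 - λ) - (15)·(-70) = λ^2 + 5λ.
This factors as (λ + 5)·λ = 0.
Eigenvalues: -5, 0.

-5, 0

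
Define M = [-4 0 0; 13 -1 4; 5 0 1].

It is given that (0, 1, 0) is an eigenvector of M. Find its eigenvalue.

Compute Mv: M·(0, 1, 0) = (0, -1, 0).
Since Mv = λv, compare component 2: -1 = λ·1, so λ = -1.

-1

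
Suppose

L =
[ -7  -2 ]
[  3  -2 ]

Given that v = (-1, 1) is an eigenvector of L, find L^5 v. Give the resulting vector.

First find the eigenvalue: Lv = (5, -5) = -5·(-1, 1), so λ = -5.
Then L^5 v = λ^5·v = (-5)^5·(-1, 1) = -3125·(-1, 1) = (3125, -3125).

(3125, -3125)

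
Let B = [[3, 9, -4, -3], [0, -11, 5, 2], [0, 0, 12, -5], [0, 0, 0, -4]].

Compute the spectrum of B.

B is upper triangular, so its eigenvalues are the diagonal entries.
Diagonal: 3, -11, 12, -4.

-11, -4, 3, 12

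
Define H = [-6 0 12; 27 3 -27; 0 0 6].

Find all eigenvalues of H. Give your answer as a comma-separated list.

-6, 3, 6

Set up det(lambda·I - H) = 0.
Expanding along the first row, p(lambda) = lambda^3 - 3·lambda^2 - 36·lambda + 108.
Try lambda = 3: p(3) = 0, so 3 is a root.
Factor out (lambda - 3): p(lambda) = (lambda - 3)·(lambda^2 - 36).
The quadratic factors as (lambda + 6)·(lambda - 6).
Eigenvalues: -6, 3, 6.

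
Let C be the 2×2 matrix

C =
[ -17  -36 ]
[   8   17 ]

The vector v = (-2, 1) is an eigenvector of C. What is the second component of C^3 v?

First find the eigenvalue: Cv = (-2, 1) = 1·(-2, 1), so λ = 1.
Then C^3 v = λ^3·v = 1^3·(-2, 1) = 1·(-2, 1) = (-2, 1).

1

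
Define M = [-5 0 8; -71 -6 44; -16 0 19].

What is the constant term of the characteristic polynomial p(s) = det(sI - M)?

p(0) = det(0·I − M) = det(−M) = (−1)^3·det(M).
det(M) = -198, so p(0) = 198.

198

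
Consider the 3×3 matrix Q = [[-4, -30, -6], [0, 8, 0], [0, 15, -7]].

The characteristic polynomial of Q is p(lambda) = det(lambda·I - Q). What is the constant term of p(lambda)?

p(lambda) = lambda^3 + 3·lambda^2 - 60·lambda - 224.
The constant term is -224.

-224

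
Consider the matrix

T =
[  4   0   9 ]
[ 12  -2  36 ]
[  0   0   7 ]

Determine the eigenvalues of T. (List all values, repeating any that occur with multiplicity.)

Compute the characteristic polynomial p(λ) = det(λI - T).
Expanding along the first row, p(λ) = λ^3 - 9λ^2 + 6λ + 56.
Try λ = 4: p(4) = 0, so 4 is a root.
Dividing by (λ - 4) leaves λ^2 - 5λ - 14.
The quadratic factors as (λ + 2)·(λ - 7).
Eigenvalues: -2, 4, 7.

-2, 4, 7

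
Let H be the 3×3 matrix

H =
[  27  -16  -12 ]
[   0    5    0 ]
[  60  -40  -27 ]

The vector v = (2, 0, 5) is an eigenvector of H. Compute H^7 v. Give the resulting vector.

(-4374, 0, -10935)

First find the eigenvalue: Hv = (-6, 0, -15) = -3·(2, 0, 5), so λ = -3.
Then H^7 v = λ^7·v = (-3)^7·(2, 0, 5) = -2187·(2, 0, 5) = (-4374, 0, -10935).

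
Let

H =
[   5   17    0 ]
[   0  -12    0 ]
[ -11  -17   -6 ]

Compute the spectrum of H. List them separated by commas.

-12, -6, 5

Set up det(sI - H) = 0.
Expanding along the first row, p(s) = s^3 + 13s^2 - 18s - 360.
Rational-root test: s = -6 gives p(-6) = 0.
Factor out (s + 6): p(s) = (s + 6)·(s^2 + 7s - 60).
The quadratic factors as (s + 12)·(s - 5).
Eigenvalues: -12, -6, 5.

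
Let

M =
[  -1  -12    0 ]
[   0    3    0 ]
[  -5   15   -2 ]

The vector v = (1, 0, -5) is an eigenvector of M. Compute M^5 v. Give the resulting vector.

First find the eigenvalue: Mv = (-1, 0, 5) = -1·(1, 0, -5), so λ = -1.
Then M^5 v = λ^5·v = (-1)^5·(1, 0, -5) = -1·(1, 0, -5) = (-1, 0, 5).

(-1, 0, 5)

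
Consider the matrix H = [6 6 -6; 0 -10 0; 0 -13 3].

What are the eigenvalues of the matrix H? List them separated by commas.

-10, 3, 6

Set up det(λI - H) = 0.
Cofactor expansion gives p(λ) = λ^3 + λ^2 - 72λ + 180.
Since p(3) = 0, λ = 3 is a root.
Dividing by (λ - 3) leaves λ^2 + 4λ - 60.
The quadratic factors as (λ + 10)·(λ - 6).
Eigenvalues: -10, 3, 6.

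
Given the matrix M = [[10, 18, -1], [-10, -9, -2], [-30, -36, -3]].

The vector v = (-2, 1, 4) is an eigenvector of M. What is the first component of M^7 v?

-4374

First find the eigenvalue: Mv = (-6, 3, 12) = 3·(-2, 1, 4), so λ = 3.
Then M^7 v = λ^7·v = 3^7·(-2, 1, 4) = 2187·(-2, 1, 4) = (-4374, 2187, 8748).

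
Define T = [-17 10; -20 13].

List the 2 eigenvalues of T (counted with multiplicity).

-7, 3

det(T - sI) = (-17 - s)(13 - s) - (10)·(-20) = s^2 + 4s - 21.
This factors as (s + 7)·(s - 3) = 0.
Eigenvalues: -7, 3.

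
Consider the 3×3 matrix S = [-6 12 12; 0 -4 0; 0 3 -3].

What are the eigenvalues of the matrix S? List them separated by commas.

Set up det(λI - S) = 0.
Cofactor expansion gives p(λ) = λ^3 + 13λ^2 + 54λ + 72.
Try λ = -6: p(-6) = 0, so -6 is a root.
Factor out (λ + 6): p(λ) = (λ + 6)·(λ^2 + 7λ + 12).
The quadratic factors as (λ + 4)·(λ + 3).
Eigenvalues: -6, -4, -3.

-6, -4, -3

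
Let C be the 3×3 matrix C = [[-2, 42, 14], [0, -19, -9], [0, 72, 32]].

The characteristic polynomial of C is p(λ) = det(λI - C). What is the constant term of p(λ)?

p(λ) = λ^3 - 11λ^2 + 14λ + 80.
The constant term is 80.

80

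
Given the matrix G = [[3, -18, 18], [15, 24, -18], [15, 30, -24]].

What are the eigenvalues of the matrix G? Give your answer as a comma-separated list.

Set up det(lambda·I - G) = 0.
Cofactor expansion gives p(lambda) = lambda^3 - 3·lambda^2 - 36·lambda + 108.
Try lambda = -6: p(-6) = 0, so -6 is a root.
Dividing by (lambda + 6) leaves lambda^2 - 9·lambda + 18.
The quadratic factors as (lambda - 3)·(lambda - 6).
Eigenvalues: -6, 3, 6.

-6, 3, 6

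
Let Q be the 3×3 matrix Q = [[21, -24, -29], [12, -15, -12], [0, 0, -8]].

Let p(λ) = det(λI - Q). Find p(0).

p(0) = det(0·I − Q) = det(−Q) = (−1)^3·det(Q).
det(Q) = 216, so p(0) = -216.

-216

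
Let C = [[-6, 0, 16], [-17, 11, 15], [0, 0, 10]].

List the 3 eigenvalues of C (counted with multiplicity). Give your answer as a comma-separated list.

-6, 10, 11

The characteristic polynomial is p(λ) = det(λI - C).
Cofactor expansion gives p(λ) = λ^3 - 15λ^2 - 16λ + 660.
Try λ = -6: p(-6) = 0, so -6 is a root.
Factor out (λ + 6): p(λ) = (λ + 6)·(λ^2 - 21λ + 110).
The quadratic factors as (λ - 10)·(λ - 11).
Eigenvalues: -6, 10, 11.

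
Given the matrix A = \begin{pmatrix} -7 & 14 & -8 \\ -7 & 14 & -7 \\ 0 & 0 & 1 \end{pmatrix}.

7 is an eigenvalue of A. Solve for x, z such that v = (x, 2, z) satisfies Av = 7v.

We need (A - 7I)v = 0.
A - 7I = [[-14, 14, -8], [-7, 7, -7], [0, 0, -6]].
Row 1: (-14)·x + (14)·2 + (-8)·z = 0
Row 2: (-7)·x + (7)·2 + (-7)·z = 0
Row 3: (0)·x + (0)·2 + (-6)·z = 0
Solving gives x = 2, z = 0.
Check: A·(2, 2, 0) = (14, 14, 0) = 7·(2, 2, 0).

2, 0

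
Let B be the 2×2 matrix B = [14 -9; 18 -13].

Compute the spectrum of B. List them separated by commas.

-4, 5

det(B - lambda·I) = (14 - lambda)(-13 - lambda) - (-9)·(18) = lambda^2 - lambda - 20.
This factors as (lambda + 4)·(lambda - 5) = 0.
Eigenvalues: -4, 5.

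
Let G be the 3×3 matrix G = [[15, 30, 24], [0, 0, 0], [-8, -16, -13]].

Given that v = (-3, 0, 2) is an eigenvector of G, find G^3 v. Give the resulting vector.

(3, 0, -2)

First find the eigenvalue: Gv = (3, 0, -2) = -1·(-3, 0, 2), so λ = -1.
Then G^3 v = λ^3·v = (-1)^3·(-3, 0, 2) = -1·(-3, 0, 2) = (3, 0, -2).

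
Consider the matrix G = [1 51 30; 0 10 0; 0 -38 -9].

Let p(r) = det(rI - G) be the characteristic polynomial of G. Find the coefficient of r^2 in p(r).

The coefficient of r^2 of det(rI - G) is −trace(G).
trace(G) = (1) + (10) + (-9) = 2, so the coefficient is -2.

-2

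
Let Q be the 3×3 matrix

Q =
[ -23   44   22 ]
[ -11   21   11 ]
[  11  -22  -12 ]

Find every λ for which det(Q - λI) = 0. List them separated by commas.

-12, -1, -1

Set up det(rI - Q) = 0.
Expanding along the first row, p(r) = r^3 + 14r^2 + 25r + 12.
Try r = -1: p(-1) = 0, so -1 is a root.
Factor out (r + 1): p(r) = (r + 1)·(r^2 + 13r + 12).
The quadratic factors as (r + 12)·(r + 1).
Eigenvalues: -12, -1, -1.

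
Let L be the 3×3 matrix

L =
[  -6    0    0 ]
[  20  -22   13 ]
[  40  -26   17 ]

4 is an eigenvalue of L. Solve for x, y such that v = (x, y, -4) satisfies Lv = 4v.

We need (L - 4I)v = 0.
L - 4I = [[-10, 0, 0], [20, -26, 13], [40, -26, 13]].
Row 1: (-10)·x + (0)·y + (0)·-4 = 0
Row 2: (20)·x + (-26)·y + (13)·-4 = 0
Row 3: (40)·x + (-26)·y + (13)·-4 = 0
Solving gives x = 0, y = -2.
Check: L·(0, -2, -4) = (0, -8, -16) = 4·(0, -2, -4).

0, -2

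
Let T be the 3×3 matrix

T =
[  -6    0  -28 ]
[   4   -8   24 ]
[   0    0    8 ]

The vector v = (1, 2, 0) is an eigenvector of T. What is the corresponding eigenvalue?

-6

Compute Tv: T·(1, 2, 0) = (-6, -12, 0).
Since Tv = λv, compare component 1: -6 = λ·1, so λ = -6.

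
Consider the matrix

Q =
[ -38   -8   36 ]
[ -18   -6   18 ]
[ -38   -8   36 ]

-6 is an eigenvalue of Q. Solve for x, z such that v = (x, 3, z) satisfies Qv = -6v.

We need (Q + 6I)v = 0.
Q + 6I = [[-32, -8, 36], [-18, 0, 18], [-38, -8, 42]].
Row 1: (-32)·x + (-8)·3 + (36)·z = 0
Row 2: (-18)·x + (0)·3 + (18)·z = 0
Row 3: (-38)·x + (-8)·3 + (42)·z = 0
Solving gives x = 6, z = 6.
Check: Q·(6, 3, 6) = (-36, -18, -36) = -6·(6, 3, 6).

6, 6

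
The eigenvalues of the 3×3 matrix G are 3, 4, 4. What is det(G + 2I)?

If G has eigenvalues 3, 4, 4, then G + 2I has eigenvalues 5, 6, 6.
det(G + 2I) = (5) · (6) · (6) = 180.

180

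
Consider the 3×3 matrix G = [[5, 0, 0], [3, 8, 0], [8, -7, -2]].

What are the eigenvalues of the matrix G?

G is lower triangular, so its eigenvalues are the diagonal entries.
Diagonal: 5, 8, -2.

-2, 5, 8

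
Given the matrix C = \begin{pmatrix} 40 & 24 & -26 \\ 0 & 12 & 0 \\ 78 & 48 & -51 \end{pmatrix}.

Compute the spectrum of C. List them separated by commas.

-12, 1, 12

Set up det(λI - C) = 0.
Expanding the 3×3 determinant: p(λ) = λ^3 - λ^2 - 144λ + 144.
Rational-root test: λ = -12 gives p(-12) = 0.
Dividing by (λ + 12) leaves λ^2 - 13λ + 12.
The quadratic factors as (λ - 1)·(λ - 12).
Eigenvalues: -12, 1, 12.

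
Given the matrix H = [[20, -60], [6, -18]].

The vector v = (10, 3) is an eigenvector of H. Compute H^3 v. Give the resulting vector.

First find the eigenvalue: Hv = (20, 6) = 2·(10, 3), so λ = 2.
Then H^3 v = λ^3·v = 2^3·(10, 3) = 8·(10, 3) = (80, 24).

(80, 24)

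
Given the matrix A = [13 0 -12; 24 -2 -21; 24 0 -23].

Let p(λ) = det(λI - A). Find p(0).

-22

p(0) = det(0·I − A) = det(−A) = (−1)^3·det(A).
det(A) = 22, so p(0) = -22.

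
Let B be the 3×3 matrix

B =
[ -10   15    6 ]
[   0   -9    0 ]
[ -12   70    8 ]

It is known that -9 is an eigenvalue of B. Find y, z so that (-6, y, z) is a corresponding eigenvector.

We need (B + 9I)v = 0.
B + 9I = [[-1, 15, 6], [0, 0, 0], [-12, 70, 17]].
Row 1: (-1)·-6 + (15)·y + (6)·z = 0
Row 2: (0)·-6 + (0)·y + (0)·z = 0
Row 3: (-12)·-6 + (70)·y + (17)·z = 0
Solving gives y = -2, z = 4.
Check: B·(-6, -2, 4) = (54, 18, -36) = -9·(-6, -2, 4).

-2, 4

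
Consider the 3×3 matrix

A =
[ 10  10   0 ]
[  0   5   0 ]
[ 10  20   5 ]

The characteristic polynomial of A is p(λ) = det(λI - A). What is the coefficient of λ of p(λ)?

p(λ) = λ^3 - 20λ^2 + 125λ - 250.
The coefficient of λ is 125.

125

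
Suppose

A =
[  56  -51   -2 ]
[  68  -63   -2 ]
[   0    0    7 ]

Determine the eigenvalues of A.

Set up det(λI - A) = 0.
Expanding along the first row, p(λ) = λ^3 - 109λ + 420.
Rational-root test: λ = 5 gives p(5) = 0.
Dividing by (λ - 5) leaves λ^2 + 5λ - 84.
The quadratic factors as (λ + 12)·(λ - 7).
Eigenvalues: -12, 5, 7.

-12, 5, 7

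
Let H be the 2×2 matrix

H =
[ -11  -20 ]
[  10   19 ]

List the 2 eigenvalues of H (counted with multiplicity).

det(H - lambda·I) = (-11 - lambda)(19 - lambda) - (-20)·(10) = lambda^2 - 8·lambda - 9.
This factors as (lambda + 1)·(lambda - 9) = 0.
Eigenvalues: -1, 9.

-1, 9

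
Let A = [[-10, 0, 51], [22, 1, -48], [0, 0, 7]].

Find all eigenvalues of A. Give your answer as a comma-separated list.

The characteristic polynomial is p(λ) = det(λI - A).
Expanding along the first row, p(λ) = λ^3 + 2λ^2 - 73λ + 70.
Since p(1) = 0, λ = 1 is a root.
Factor out (λ - 1): p(λ) = (λ - 1)·(λ^2 + 3λ - 70).
The quadratic factors as (λ + 10)·(λ - 7).
Eigenvalues: -10, 1, 7.

-10, 1, 7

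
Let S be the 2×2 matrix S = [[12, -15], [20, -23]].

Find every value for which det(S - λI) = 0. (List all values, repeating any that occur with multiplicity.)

-8, -3

det(S - lambda·I) = (12 - lambda)(-23 - lambda) - (-15)·(20) = lambda^2 + 11·lambda + 24.
This factors as (lambda + 8)·(lambda + 3) = 0.
Eigenvalues: -8, -3.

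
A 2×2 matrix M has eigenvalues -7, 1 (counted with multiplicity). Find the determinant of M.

det(M) is the product of the eigenvalues: (-7) · (1) = -7.

-7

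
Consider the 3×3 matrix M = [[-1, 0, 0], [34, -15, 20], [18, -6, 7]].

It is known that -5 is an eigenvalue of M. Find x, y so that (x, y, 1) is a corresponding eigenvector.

We need (M + 5I)v = 0.
M + 5I = [[4, 0, 0], [34, -10, 20], [18, -6, 12]].
Row 1: (4)·x + (0)·y + (0)·1 = 0
Row 2: (34)·x + (-10)·y + (20)·1 = 0
Row 3: (18)·x + (-6)·y + (12)·1 = 0
Solving gives x = 0, y = 2.
Check: M·(0, 2, 1) = (0, -10, -5) = -5·(0, 2, 1).

0, 2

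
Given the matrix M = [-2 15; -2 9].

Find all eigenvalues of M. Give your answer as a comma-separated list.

det(M - μI) = (-2 - μ)(9 - μ) - (15)·(-2) = μ^2 - 7μ + 12.
This factors as (μ - 3)·(μ - 4) = 0.
Eigenvalues: 3, 4.

3, 4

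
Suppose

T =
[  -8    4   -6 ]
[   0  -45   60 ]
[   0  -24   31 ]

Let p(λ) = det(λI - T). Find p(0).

360

p(0) = det(0·I − T) = det(−T) = (−1)^3·det(T).
det(T) = -360, so p(0) = 360.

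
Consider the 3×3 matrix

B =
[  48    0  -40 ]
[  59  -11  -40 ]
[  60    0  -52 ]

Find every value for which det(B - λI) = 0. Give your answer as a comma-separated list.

The characteristic polynomial is p(lambda) = det(lambda·I - B).
Expanding the 3×3 determinant: p(lambda) = lambda^3 + 15·lambda^2 - 52·lambda - 1056.
Rational-root test: lambda = -12 gives p(-12) = 0.
Factor out (lambda + 12): p(lambda) = (lambda + 12)·(lambda^2 + 3·lambda - 88).
The quadratic factors as (lambda + 11)·(lambda - 8).
Eigenvalues: -12, -11, 8.

-12, -11, 8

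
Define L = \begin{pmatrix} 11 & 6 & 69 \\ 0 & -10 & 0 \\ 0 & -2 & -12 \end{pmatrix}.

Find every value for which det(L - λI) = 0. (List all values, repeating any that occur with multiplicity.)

-12, -10, 11

Set up det(λI - L) = 0.
Cofactor expansion gives p(λ) = λ^3 + 11λ^2 - 122λ - 1320.
Since p(-10) = 0, λ = -10 is a root.
Dividing by (λ + 10) leaves λ^2 + λ - 132.
The quadratic factors as (λ + 12)·(λ - 11).
Eigenvalues: -12, -10, 11.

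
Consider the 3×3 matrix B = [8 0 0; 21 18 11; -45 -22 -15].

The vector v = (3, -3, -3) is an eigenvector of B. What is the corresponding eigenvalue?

8

Compute Bv: B·(3, -3, -3) = (24, -24, -24).
Since Bv = λv, compare component 1: 24 = λ·3, so λ = 8.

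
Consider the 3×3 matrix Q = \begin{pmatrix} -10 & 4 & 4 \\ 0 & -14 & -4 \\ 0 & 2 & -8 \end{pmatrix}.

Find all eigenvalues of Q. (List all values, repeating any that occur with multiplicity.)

Set up det(sI - Q) = 0.
Expanding the 3×3 determinant: p(s) = s^3 + 32s^2 + 340s + 1200.
Try s = -12: p(-12) = 0, so -12 is a root.
Dividing by (s + 12) leaves s^2 + 20s + 100.
The quadratic factor is (s + 10)^2.
Eigenvalues: -12, -10, -10.

-12, -10, -10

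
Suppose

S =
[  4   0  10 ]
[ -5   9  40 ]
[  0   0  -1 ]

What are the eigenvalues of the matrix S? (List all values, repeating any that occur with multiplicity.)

-1, 4, 9

The characteristic polynomial is p(s) = det(sI - S).
Expanding along the first row, p(s) = s^3 - 12s^2 + 23s + 36.
Try s = -1: p(-1) = 0, so -1 is a root.
Factor out (s + 1): p(s) = (s + 1)·(s^2 - 13s + 36).
The quadratic factors as (s - 4)·(s - 9).
Eigenvalues: -1, 4, 9.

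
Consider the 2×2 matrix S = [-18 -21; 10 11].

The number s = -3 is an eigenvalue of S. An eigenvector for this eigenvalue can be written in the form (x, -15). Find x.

We need (S + 3I)v = 0.
S + 3I = [[-15, -21], [10, 14]].
Row 1: (-15)·x + (-21)·-15 = 0
Row 2: (10)·x + (14)·-15 = 0
Solving gives x = 21.
Check: S·(21, -15) = (-63, 45) = -3·(21, -15).

21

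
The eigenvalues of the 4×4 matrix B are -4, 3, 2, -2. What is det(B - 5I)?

If B has eigenvalues -4, 3, 2, -2, then B - 5I has eigenvalues -9, -2, -3, -7.
det(B - 5I) = (-9) · (-2) · (-3) · (-7) = 378.

378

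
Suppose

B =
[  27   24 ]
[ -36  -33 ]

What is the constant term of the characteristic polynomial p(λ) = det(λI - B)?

-27

p(0) = det(0·I − B) = det(−B) = (−1)^2·det(B).
det(B) = -27, so p(0) = -27.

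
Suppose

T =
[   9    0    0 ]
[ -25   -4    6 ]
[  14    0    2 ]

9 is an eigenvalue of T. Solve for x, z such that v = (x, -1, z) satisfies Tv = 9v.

1, 2

We need (T - 9I)v = 0.
T - 9I = [[0, 0, 0], [-25, -13, 6], [14, 0, -7]].
Row 1: (0)·x + (0)·-1 + (0)·z = 0
Row 2: (-25)·x + (-13)·-1 + (6)·z = 0
Row 3: (14)·x + (0)·-1 + (-7)·z = 0
Solving gives x = 1, z = 2.
Check: T·(1, -1, 2) = (9, -9, 18) = 9·(1, -1, 2).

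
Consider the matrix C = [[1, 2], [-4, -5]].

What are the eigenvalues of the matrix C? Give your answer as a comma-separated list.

det(C - λI) = (1 - λ)(-5 - λ) - (2)·(-4) = λ^2 + 4λ + 3.
This factors as (λ + 3)·(λ + 1) = 0.
Eigenvalues: -3, -1.

-3, -1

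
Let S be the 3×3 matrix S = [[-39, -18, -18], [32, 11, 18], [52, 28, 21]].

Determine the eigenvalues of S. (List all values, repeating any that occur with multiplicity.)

-7, -3, 3

Compute the characteristic polynomial p(lambda) = det(lambda·I - S).
Cofactor expansion gives p(lambda) = lambda^3 + 7·lambda^2 - 9·lambda - 63.
Since p(3) = 0, lambda = 3 is a root.
Dividing by (lambda - 3) leaves lambda^2 + 10·lambda + 21.
The quadratic factors as (lambda + 7)·(lambda + 3).
Eigenvalues: -7, -3, 3.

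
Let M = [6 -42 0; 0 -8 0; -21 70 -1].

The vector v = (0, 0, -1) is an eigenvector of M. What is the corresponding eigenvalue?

Compute Mv: M·(0, 0, -1) = (0, 0, 1).
Since Mv = λv, compare component 3: 1 = λ·-1, so λ = -1.

-1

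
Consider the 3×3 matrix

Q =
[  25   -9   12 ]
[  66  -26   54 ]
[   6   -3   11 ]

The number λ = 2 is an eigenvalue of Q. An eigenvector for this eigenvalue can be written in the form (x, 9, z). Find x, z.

3, 1

We need (Q - 2I)v = 0.
Q - 2I = [[23, -9, 12], [66, -28, 54], [6, -3, 9]].
Row 1: (23)·x + (-9)·9 + (12)·z = 0
Row 2: (66)·x + (-28)·9 + (54)·z = 0
Row 3: (6)·x + (-3)·9 + (9)·z = 0
Solving gives x = 3, z = 1.
Check: Q·(3, 9, 1) = (6, 18, 2) = 2·(3, 9, 1).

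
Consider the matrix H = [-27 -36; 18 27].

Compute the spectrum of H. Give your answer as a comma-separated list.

-9, 9

det(H - μI) = (-27 - μ)(27 - μ) - (-36)·(18) = μ^2 - 81.
This factors as (μ + 9)·(μ - 9) = 0.
Eigenvalues: -9, 9.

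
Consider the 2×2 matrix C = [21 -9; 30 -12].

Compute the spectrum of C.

3, 6

det(C - μI) = (21 - μ)(-12 - μ) - (-9)·(30) = μ^2 - 9μ + 18.
This factors as (μ - 3)·(μ - 6) = 0.
Eigenvalues: 3, 6.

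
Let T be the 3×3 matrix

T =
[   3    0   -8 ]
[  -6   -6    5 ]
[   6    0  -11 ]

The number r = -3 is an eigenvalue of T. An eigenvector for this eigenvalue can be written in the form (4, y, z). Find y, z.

We need (T + 3I)v = 0.
T + 3I = [[6, 0, -8], [-6, -3, 5], [6, 0, -8]].
Row 1: (6)·4 + (0)·y + (-8)·z = 0
Row 2: (-6)·4 + (-3)·y + (5)·z = 0
Row 3: (6)·4 + (0)·y + (-8)·z = 0
Solving gives y = -3, z = 3.
Check: T·(4, -3, 3) = (-12, 9, -9) = -3·(4, -3, 3).

-3, 3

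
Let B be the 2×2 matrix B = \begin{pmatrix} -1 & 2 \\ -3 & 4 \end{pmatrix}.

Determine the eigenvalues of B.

1, 2

det(B - μI) = (-1 - μ)(4 - μ) - (2)·(-3) = μ^2 - 3μ + 2.
This factors as (μ - 1)·(μ - 2) = 0.
Eigenvalues: 1, 2.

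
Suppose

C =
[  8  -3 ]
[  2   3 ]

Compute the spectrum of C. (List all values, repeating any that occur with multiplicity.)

det(C - λI) = (8 - λ)(3 - λ) - (-3)·(2) = λ^2 - 11λ + 30.
This factors as (λ - 5)·(λ - 6) = 0.
Eigenvalues: 5, 6.

5, 6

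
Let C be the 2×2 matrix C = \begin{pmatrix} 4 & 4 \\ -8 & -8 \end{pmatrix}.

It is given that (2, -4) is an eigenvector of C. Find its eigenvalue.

Compute Cv: C·(2, -4) = (-8, 16).
Since Cv = λv, compare component 1: -8 = λ·2, so λ = -4.

-4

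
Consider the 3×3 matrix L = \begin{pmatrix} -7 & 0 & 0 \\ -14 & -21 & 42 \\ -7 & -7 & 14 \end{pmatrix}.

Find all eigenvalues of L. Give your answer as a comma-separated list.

Set up det(λI - L) = 0.
Cofactor expansion gives p(λ) = λ^3 + 14λ^2 + 49λ.
Rational-root test: λ = -7 gives p(-7) = 0.
Dividing by (λ + 7) leaves λ^2 + 7λ.
The quadratic factors as (λ + 7)·λ.
Eigenvalues: -7, -7, 0.

-7, -7, 0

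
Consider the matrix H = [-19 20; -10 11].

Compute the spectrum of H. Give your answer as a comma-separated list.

-9, 1

det(H - lambda·I) = (-19 - lambda)(11 - lambda) - (20)·(-10) = lambda^2 + 8·lambda - 9.
This factors as (lambda + 9)·(lambda - 1) = 0.
Eigenvalues: -9, 1.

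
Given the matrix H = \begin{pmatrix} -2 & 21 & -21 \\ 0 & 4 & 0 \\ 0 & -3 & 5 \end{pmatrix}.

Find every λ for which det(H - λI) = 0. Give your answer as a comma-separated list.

Compute the characteristic polynomial p(r) = det(rI - H).
Cofactor expansion gives p(r) = r^3 - 7r^2 + 2r + 40.
Try r = 4: p(4) = 0, so 4 is a root.
Factor out (r - 4): p(r) = (r - 4)·(r^2 - 3r - 10).
The quadratic factors as (r + 2)·(r - 5).
Eigenvalues: -2, 4, 5.

-2, 4, 5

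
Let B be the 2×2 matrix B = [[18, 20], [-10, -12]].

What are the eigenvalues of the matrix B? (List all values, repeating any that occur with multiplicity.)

-2, 8

det(B - sI) = (18 - s)(-12 - s) - (20)·(-10) = s^2 - 6s - 16.
This factors as (s + 2)·(s - 8) = 0.
Eigenvalues: -2, 8.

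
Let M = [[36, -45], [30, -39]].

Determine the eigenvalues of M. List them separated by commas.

-9, 6

det(M - rI) = (36 - r)(-39 - r) - (-45)·(30) = r^2 + 3r - 54.
This factors as (r + 9)·(r - 6) = 0.
Eigenvalues: -9, 6.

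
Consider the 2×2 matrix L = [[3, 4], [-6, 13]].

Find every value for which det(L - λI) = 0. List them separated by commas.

7, 9

det(L - λI) = (3 - λ)(13 - λ) - (4)·(-6) = λ^2 - 16λ + 63.
This factors as (λ - 7)·(λ - 9) = 0.
Eigenvalues: 7, 9.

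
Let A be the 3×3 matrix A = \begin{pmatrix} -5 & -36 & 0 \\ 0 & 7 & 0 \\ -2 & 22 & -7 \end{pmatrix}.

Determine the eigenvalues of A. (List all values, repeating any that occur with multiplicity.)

-7, -5, 7

The characteristic polynomial is p(s) = det(sI - A).
Expanding along the first row, p(s) = s^3 + 5s^2 - 49s - 245.
Rational-root test: s = -5 gives p(-5) = 0.
Dividing by (s + 5) leaves s^2 - 49.
The quadratic factors as (s + 7)·(s - 7).
Eigenvalues: -7, -5, 7.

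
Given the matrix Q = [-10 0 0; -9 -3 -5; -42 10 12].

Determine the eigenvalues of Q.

-10, 2, 7

Compute the characteristic polynomial p(μ) = det(μI - Q).
Expanding along the first row, p(μ) = μ^3 + μ^2 - 76μ + 140.
Try μ = 2: p(2) = 0, so 2 is a root.
Dividing by (μ - 2) leaves μ^2 + 3μ - 70.
The quadratic factors as (μ + 10)·(μ - 7).
Eigenvalues: -10, 2, 7.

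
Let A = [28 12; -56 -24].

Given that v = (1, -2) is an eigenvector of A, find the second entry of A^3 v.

First find the eigenvalue: Av = (4, -8) = 4·(1, -2), so λ = 4.
Then A^3 v = λ^3·v = 4^3·(1, -2) = 64·(1, -2) = (64, -128).

-128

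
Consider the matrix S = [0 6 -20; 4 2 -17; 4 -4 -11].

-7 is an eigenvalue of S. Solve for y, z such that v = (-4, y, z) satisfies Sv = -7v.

We need (S + 7I)v = 0.
S + 7I = [[7, 6, -20], [4, 9, -17], [4, -4, -4]].
Row 1: (7)·-4 + (6)·y + (-20)·z = 0
Row 2: (4)·-4 + (9)·y + (-17)·z = 0
Row 3: (4)·-4 + (-4)·y + (-4)·z = 0
Solving gives y = -2, z = -2.
Check: S·(-4, -2, -2) = (28, 14, 14) = -7·(-4, -2, -2).

-2, -2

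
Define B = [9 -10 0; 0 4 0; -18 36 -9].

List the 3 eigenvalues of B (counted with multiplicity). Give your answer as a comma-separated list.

Set up det(sI - B) = 0.
Expanding the 3×3 determinant: p(s) = s^3 - 4s^2 - 81s + 324.
Since p(4) = 0, s = 4 is a root.
Dividing by (s - 4) leaves s^2 - 81.
The quadratic factors as (s + 9)·(s - 9).
Eigenvalues: -9, 4, 9.

-9, 4, 9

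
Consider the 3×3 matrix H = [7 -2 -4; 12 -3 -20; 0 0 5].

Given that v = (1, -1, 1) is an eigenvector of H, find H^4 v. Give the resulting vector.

(625, -625, 625)

First find the eigenvalue: Hv = (5, -5, 5) = 5·(1, -1, 1), so λ = 5.
Then H^4 v = λ^4·v = 5^4·(1, -1, 1) = 625·(1, -1, 1) = (625, -625, 625).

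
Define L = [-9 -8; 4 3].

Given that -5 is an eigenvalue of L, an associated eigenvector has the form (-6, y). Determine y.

We need (L + 5I)v = 0.
L + 5I = [[-4, -8], [4, 8]].
Row 1: (-4)·-6 + (-8)·y = 0
Row 2: (4)·-6 + (8)·y = 0
Solving gives y = 3.
Check: L·(-6, 3) = (30, -15) = -5·(-6, 3).

3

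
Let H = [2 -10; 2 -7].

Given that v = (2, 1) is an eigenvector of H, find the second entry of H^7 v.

First find the eigenvalue: Hv = (-6, -3) = -3·(2, 1), so λ = -3.
Then H^7 v = λ^7·v = (-3)^7·(2, 1) = -2187·(2, 1) = (-4374, -2187).

-2187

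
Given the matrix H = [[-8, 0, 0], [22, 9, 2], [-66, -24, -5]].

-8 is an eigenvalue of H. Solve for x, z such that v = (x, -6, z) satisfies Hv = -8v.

We need (H + 8I)v = 0.
H + 8I = [[0, 0, 0], [22, 17, 2], [-66, -24, 3]].
Row 1: (0)·x + (0)·-6 + (0)·z = 0
Row 2: (22)·x + (17)·-6 + (2)·z = 0
Row 3: (-66)·x + (-24)·-6 + (3)·z = 0
Solving gives x = 3, z = 18.
Check: H·(3, -6, 18) = (-24, 48, -144) = -8·(3, -6, 18).

3, 18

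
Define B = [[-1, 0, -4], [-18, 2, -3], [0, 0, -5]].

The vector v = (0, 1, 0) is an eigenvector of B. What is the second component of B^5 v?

32

First find the eigenvalue: Bv = (0, 2, 0) = 2·(0, 1, 0), so λ = 2.
Then B^5 v = λ^5·v = 2^5·(0, 1, 0) = 32·(0, 1, 0) = (0, 32, 0).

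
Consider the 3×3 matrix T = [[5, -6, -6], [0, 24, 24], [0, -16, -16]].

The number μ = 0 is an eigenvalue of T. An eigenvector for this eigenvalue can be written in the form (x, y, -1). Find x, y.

We need (T)v = 0.
T = [[5, -6, -6], [0, 24, 24], [0, -16, -16]].
Row 1: (5)·x + (-6)·y + (-6)·-1 = 0
Row 2: (0)·x + (24)·y + (24)·-1 = 0
Row 3: (0)·x + (-16)·y + (-16)·-1 = 0
Solving gives x = 0, y = 1.
Check: T·(0, 1, -1) = (0, 0, 0) = 0·(0, 1, -1).

0, 1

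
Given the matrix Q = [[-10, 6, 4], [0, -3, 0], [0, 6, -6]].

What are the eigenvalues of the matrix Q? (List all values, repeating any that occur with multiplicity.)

Set up det(μI - Q) = 0.
Cofactor expansion gives p(μ) = μ^3 + 19μ^2 + 108μ + 180.
Rational-root test: μ = -10 gives p(-10) = 0.
Dividing by (μ + 10) leaves μ^2 + 9μ + 18.
The quadratic factors as (μ + 6)·(μ + 3).
Eigenvalues: -10, -6, -3.

-10, -6, -3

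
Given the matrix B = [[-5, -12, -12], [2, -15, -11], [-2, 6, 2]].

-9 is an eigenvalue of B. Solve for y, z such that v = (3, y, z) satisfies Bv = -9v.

We need (B + 9I)v = 0.
B + 9I = [[4, -12, -12], [2, -6, -11], [-2, 6, 11]].
Row 1: (4)·3 + (-12)·y + (-12)·z = 0
Row 2: (2)·3 + (-6)·y + (-11)·z = 0
Row 3: (-2)·3 + (6)·y + (11)·z = 0
Solving gives y = 1, z = 0.
Check: B·(3, 1, 0) = (-27, -9, 0) = -9·(3, 1, 0).

1, 0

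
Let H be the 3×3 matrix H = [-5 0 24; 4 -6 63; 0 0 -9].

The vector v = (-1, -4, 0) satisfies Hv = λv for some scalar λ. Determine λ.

Compute Hv: H·(-1, -4, 0) = (5, 20, 0).
Since Hv = λv, compare component 1: 5 = λ·-1, so λ = -5.

-5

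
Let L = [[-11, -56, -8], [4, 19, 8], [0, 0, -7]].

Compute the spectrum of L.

-7, 3, 5

The characteristic polynomial is p(t) = det(tI - L).
Expanding along the first row, p(t) = t^3 - t^2 - 41t + 105.
Try t = 3: p(3) = 0, so 3 is a root.
Dividing by (t - 3) leaves t^2 + 2t - 35.
The quadratic factors as (t + 7)·(t - 5).
Eigenvalues: -7, 3, 5.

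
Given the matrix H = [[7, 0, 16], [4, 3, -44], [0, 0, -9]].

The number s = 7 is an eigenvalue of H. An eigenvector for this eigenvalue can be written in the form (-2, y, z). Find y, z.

-2, 0

We need (H - 7I)v = 0.
H - 7I = [[0, 0, 16], [4, -4, -44], [0, 0, -16]].
Row 1: (0)·-2 + (0)·y + (16)·z = 0
Row 2: (4)·-2 + (-4)·y + (-44)·z = 0
Row 3: (0)·-2 + (0)·y + (-16)·z = 0
Solving gives y = -2, z = 0.
Check: H·(-2, -2, 0) = (-14, -14, 0) = 7·(-2, -2, 0).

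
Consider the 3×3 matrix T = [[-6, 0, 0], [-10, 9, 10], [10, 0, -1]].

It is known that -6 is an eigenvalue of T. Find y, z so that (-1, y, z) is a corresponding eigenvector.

We need (T + 6I)v = 0.
T + 6I = [[0, 0, 0], [-10, 15, 10], [10, 0, 5]].
Row 1: (0)·-1 + (0)·y + (0)·z = 0
Row 2: (-10)·-1 + (15)·y + (10)·z = 0
Row 3: (10)·-1 + (0)·y + (5)·z = 0
Solving gives y = -2, z = 2.
Check: T·(-1, -2, 2) = (6, 12, -12) = -6·(-1, -2, 2).

-2, 2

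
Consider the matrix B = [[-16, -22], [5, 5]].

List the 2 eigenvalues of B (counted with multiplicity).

-6, -5

det(B - λI) = (-16 - λ)(5 - λ) - (-22)·(5) = λ^2 + 11λ + 30.
This factors as (λ + 6)·(λ + 5) = 0.
Eigenvalues: -6, -5.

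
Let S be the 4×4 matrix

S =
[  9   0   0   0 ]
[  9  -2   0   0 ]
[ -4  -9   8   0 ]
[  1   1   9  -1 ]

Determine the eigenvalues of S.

S is lower triangular, so its eigenvalues are the diagonal entries.
Diagonal: 9, -2, 8, -1.

-2, -1, 8, 9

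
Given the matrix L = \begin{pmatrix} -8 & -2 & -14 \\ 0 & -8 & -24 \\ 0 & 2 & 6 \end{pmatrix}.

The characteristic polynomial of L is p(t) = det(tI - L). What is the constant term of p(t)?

0

p(t) = t^3 + 10t^2 + 16t.
The constant term is 0.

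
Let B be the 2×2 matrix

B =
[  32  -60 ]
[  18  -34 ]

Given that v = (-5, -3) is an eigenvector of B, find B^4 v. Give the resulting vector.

(-1280, -768)

First find the eigenvalue: Bv = (20, 12) = -4·(-5, -3), so λ = -4.
Then B^4 v = λ^4·v = (-4)^4·(-5, -3) = 256·(-5, -3) = (-1280, -768).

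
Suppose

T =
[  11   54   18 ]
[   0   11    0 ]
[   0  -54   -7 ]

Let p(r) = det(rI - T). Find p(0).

p(0) = det(0·I − T) = det(−T) = (−1)^3·det(T).
det(T) = -847, so p(0) = 847.

847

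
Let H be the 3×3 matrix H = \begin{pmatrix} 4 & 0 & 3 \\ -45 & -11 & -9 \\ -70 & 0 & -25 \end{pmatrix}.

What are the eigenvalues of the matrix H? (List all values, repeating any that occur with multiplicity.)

Compute the characteristic polynomial p(λ) = det(λI - H).
Expanding along the first row, p(λ) = λ^3 + 32λ^2 + 341λ + 1210.
Since p(-10) = 0, λ = -10 is a root.
Factor out (λ + 10): p(λ) = (λ + 10)·(λ^2 + 22λ + 121).
The quadratic factor is (λ + 11)^2.
Eigenvalues: -11, -11, -10.

-11, -11, -10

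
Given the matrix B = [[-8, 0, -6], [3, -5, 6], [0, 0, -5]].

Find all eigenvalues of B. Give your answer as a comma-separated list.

Compute the characteristic polynomial p(λ) = det(λI - B).
Cofactor expansion gives p(λ) = λ^3 + 18λ^2 + 105λ + 200.
Rational-root test: λ = -5 gives p(-5) = 0.
Factor out (λ + 5): p(λ) = (λ + 5)·(λ^2 + 13λ + 40).
The quadratic factors as (λ + 8)·(λ + 5).
Eigenvalues: -8, -5, -5.

-8, -5, -5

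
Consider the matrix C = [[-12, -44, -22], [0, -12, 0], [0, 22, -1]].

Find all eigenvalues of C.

The characteristic polynomial is p(r) = det(rI - C).
Expanding the 3×3 determinant: p(r) = r^3 + 25r^2 + 168r + 144.
Since p(-1) = 0, r = -1 is a root.
Dividing by (r + 1) leaves r^2 + 24r + 144.
The quadratic factor is (r + 12)^2.
Eigenvalues: -12, -12, -1.

-12, -12, -1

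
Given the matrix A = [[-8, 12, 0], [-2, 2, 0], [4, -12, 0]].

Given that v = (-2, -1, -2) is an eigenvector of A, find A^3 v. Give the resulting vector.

First find the eigenvalue: Av = (4, 2, 4) = -2·(-2, -1, -2), so λ = -2.
Then A^3 v = λ^3·v = (-2)^3·(-2, -1, -2) = -8·(-2, -1, -2) = (16, 8, 16).

(16, 8, 16)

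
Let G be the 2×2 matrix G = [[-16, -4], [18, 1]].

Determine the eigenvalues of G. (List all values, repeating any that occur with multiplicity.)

det(G - rI) = (-16 - r)(1 - r) - (-4)·(18) = r^2 + 15r + 56.
This factors as (r + 8)·(r + 7) = 0.
Eigenvalues: -8, -7.

-8, -7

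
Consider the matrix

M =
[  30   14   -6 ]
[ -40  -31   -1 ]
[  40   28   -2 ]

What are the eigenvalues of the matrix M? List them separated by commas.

-10, -3, 10

The characteristic polynomial is p(λ) = det(λI - M).
Expanding the 3×3 determinant: p(λ) = λ^3 + 3λ^2 - 100λ - 300.
Since p(10) = 0, λ = 10 is a root.
Factor out (λ - 10): p(λ) = (λ - 10)·(λ^2 + 13λ + 30).
The quadratic factors as (λ + 10)·(λ + 3).
Eigenvalues: -10, -3, 10.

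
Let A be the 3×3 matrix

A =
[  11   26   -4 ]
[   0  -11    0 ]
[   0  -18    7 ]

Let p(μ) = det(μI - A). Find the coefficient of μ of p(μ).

-121

p(μ) = μ^3 - 7μ^2 - 121μ + 847.
The coefficient of μ is -121.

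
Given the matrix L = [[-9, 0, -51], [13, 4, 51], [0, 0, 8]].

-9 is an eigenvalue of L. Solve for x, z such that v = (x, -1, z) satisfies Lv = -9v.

1, 0

We need (L + 9I)v = 0.
L + 9I = [[0, 0, -51], [13, 13, 51], [0, 0, 17]].
Row 1: (0)·x + (0)·-1 + (-51)·z = 0
Row 2: (13)·x + (13)·-1 + (51)·z = 0
Row 3: (0)·x + (0)·-1 + (17)·z = 0
Solving gives x = 1, z = 0.
Check: L·(1, -1, 0) = (-9, 9, 0) = -9·(1, -1, 0).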